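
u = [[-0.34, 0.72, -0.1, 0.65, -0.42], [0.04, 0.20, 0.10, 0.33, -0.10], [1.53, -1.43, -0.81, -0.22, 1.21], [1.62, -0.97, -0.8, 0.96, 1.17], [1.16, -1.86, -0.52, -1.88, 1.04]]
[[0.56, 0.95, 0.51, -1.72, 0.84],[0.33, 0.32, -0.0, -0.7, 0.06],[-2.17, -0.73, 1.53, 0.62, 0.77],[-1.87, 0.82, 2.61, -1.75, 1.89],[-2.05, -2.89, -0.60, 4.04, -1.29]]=u@ [[0.59, -1.13, -0.94, -0.67, -0.95], [1.12, -0.6, -0.16, -1.39, -0.53], [1.08, -0.28, -1.64, 0.63, -1.82], [-0.25, 1.64, 1.11, -1.43, 1.25], [-0.54, 0.23, 1.37, -0.12, 0.22]]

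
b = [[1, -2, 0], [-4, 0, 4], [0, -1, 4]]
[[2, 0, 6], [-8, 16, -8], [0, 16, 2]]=b@[[2, 0, 2], [0, 0, -2], [0, 4, 0]]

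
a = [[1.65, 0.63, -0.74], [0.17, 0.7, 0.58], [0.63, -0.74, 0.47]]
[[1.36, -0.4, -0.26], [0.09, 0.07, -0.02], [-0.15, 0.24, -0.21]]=a @ [[0.50, -0.04, -0.21], [0.36, -0.16, 0.07], [-0.42, 0.32, -0.06]]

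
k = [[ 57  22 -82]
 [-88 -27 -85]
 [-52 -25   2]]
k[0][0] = 57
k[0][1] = 22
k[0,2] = -82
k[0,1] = 22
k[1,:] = [-88, -27, -85]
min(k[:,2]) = -85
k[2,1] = -25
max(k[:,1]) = 22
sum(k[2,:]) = -75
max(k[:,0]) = 57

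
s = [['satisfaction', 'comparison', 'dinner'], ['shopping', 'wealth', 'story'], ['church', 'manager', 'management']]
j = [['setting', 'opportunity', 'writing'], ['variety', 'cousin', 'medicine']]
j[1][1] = 'cousin'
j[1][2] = 'medicine'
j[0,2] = 'writing'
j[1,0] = 'variety'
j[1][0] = 'variety'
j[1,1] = 'cousin'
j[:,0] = ['setting', 'variety']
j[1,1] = 'cousin'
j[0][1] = 'opportunity'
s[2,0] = 'church'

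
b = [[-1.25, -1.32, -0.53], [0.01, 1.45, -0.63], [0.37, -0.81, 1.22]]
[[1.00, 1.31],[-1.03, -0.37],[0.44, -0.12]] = b @[[0.13, -0.74], [-0.80, -0.27], [-0.21, -0.05]]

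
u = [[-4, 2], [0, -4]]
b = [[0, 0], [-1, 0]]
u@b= [[-2, 0], [4, 0]]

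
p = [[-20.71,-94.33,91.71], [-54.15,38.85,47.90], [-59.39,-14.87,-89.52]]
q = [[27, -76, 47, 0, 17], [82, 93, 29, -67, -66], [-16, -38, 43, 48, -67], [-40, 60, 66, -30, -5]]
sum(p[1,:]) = 32.6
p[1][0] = -54.15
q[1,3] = -67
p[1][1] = 38.85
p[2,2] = -89.52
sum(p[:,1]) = -70.35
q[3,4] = -5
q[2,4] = -67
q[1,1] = 93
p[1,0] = -54.15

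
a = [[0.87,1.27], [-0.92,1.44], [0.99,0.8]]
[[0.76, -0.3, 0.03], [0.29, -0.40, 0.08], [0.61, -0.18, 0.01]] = a @ [[0.3, 0.03, -0.02], [0.39, -0.26, 0.04]]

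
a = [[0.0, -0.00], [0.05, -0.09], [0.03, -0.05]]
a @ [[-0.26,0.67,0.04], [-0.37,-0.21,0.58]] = [[0.00, 0.0, 0.0], [0.02, 0.05, -0.05], [0.01, 0.03, -0.03]]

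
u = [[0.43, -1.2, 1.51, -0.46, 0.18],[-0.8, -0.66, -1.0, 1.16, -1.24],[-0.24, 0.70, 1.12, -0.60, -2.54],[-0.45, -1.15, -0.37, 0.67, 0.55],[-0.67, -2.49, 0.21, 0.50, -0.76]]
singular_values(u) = [3.39, 3.12, 2.5, 0.29, 0.23]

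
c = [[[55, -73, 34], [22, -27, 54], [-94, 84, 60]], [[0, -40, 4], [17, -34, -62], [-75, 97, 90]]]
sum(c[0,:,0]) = -17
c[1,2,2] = 90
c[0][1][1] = -27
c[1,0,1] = -40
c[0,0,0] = 55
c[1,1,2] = -62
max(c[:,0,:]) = 55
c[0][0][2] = 34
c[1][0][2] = 4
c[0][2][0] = -94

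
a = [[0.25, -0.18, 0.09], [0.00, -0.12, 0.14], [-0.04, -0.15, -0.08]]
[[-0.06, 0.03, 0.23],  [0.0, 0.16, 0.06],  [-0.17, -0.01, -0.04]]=a @ [[0.06, -0.4, 0.75],  [0.74, -0.29, -0.11],  [0.65, 0.91, 0.30]]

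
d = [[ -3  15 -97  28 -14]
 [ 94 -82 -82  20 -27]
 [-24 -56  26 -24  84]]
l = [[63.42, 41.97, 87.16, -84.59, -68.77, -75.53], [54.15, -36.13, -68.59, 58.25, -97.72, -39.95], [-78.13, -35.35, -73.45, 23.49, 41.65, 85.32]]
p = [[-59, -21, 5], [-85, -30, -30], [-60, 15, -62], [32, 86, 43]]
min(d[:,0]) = -24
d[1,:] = [94, -82, -82, 20, -27]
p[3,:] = [32, 86, 43]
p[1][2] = -30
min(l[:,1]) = -36.13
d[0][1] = 15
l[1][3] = 58.25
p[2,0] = -60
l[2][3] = 23.49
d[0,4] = -14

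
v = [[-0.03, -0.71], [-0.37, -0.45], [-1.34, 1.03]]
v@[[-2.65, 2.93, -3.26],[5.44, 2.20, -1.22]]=[[-3.78, -1.65, 0.96], [-1.47, -2.07, 1.76], [9.15, -1.66, 3.11]]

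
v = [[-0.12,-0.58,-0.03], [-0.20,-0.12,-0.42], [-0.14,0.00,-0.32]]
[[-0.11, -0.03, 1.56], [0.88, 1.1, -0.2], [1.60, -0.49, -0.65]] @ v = [[-0.20, 0.07, -0.48], [-0.3, -0.64, -0.42], [-0.0, -0.87, 0.37]]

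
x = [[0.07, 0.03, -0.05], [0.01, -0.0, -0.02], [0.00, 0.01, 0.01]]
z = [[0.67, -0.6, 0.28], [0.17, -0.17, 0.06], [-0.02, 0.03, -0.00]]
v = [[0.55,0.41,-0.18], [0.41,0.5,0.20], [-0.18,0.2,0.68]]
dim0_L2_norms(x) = [0.07, 0.03, 0.05]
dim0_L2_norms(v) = [0.71, 0.68, 0.73]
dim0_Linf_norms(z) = [0.67, 0.6, 0.28]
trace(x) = 0.08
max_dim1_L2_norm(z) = 0.94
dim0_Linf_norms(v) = [0.55, 0.5, 0.68]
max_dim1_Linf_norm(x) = 0.07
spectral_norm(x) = 0.09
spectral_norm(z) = 0.97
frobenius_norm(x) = 0.09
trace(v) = 1.73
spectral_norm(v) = 0.94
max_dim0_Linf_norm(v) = 0.68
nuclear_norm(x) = 0.11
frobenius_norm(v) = 1.22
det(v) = 0.00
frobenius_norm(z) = 0.97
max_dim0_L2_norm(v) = 0.73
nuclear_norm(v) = 1.73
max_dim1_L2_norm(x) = 0.09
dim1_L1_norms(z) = [1.55, 0.4, 0.05]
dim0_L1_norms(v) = [1.14, 1.11, 1.06]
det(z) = -0.00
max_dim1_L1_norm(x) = 0.15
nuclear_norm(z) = 1.00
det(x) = 0.00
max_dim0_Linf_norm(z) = 0.67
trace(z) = 0.50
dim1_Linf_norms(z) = [0.67, 0.17, 0.03]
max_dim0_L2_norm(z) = 0.69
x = z @ v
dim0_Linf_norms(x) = [0.07, 0.03, 0.05]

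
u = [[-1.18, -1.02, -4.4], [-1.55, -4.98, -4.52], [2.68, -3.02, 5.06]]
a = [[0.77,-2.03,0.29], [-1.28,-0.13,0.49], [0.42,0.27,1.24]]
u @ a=[[-1.45, 1.34, -6.30],[3.28, 2.57, -8.49],[8.05, -3.68, 5.57]]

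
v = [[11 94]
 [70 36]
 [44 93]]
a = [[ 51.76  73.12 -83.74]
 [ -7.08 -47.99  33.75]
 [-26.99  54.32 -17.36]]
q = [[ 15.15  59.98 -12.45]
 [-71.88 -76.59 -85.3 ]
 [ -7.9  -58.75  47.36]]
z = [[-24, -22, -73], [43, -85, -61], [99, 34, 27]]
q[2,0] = -7.9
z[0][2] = -73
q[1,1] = -76.59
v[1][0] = 70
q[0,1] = 59.98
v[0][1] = 94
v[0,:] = [11, 94]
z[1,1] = -85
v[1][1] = 36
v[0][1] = 94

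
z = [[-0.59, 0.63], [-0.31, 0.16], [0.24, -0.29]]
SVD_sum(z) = [[-0.61, 0.61], [-0.23, 0.24], [0.26, -0.27]] + [[0.02, 0.02], [-0.08, -0.08], [-0.02, -0.02]]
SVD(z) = [[-0.86, 0.23], [-0.33, -0.93], [0.38, -0.3]] @ diag([0.9975499319534106, 0.11530018759631755]) @ [[0.71, -0.71], [0.71, 0.71]]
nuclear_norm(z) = 1.11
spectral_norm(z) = 1.00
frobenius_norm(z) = 1.00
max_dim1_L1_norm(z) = 1.22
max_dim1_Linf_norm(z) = 0.63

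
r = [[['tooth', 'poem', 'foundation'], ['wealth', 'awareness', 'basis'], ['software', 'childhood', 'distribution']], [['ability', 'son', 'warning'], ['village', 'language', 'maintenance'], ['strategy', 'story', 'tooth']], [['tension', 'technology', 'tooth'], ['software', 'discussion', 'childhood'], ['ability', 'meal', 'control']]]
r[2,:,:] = [['tension', 'technology', 'tooth'], ['software', 'discussion', 'childhood'], ['ability', 'meal', 'control']]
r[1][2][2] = 'tooth'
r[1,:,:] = [['ability', 'son', 'warning'], ['village', 'language', 'maintenance'], ['strategy', 'story', 'tooth']]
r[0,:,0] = ['tooth', 'wealth', 'software']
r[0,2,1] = 'childhood'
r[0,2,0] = 'software'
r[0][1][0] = 'wealth'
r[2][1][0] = 'software'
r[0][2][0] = 'software'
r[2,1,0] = 'software'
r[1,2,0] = 'strategy'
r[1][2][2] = 'tooth'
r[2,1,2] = 'childhood'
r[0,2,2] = 'distribution'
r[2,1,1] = 'discussion'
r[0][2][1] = 'childhood'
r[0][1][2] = 'basis'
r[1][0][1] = 'son'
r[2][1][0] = 'software'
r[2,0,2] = 'tooth'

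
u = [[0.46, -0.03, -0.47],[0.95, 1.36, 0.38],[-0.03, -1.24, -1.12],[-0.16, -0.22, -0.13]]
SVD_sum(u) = [[-0.03, -0.09, -0.05], [0.49, 1.31, 0.77], [-0.48, -1.29, -0.76], [-0.09, -0.24, -0.14]] + [[0.5,  0.06,  -0.41], [0.47,  0.05,  -0.38], [0.45,  0.05,  -0.37], [-0.05,  -0.01,  0.04]] + [[-0.0, 0.0, -0.0], [-0.00, 0.00, -0.0], [0.0, -0.00, 0.00], [-0.03, 0.03, -0.03]]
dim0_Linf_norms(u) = [0.95, 1.36, 1.12]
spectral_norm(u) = 2.25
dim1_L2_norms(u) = [0.66, 1.7, 1.67, 0.3]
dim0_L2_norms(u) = [1.07, 1.85, 1.28]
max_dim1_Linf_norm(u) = 1.36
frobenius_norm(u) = 2.49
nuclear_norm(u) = 3.36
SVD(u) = [[0.05, 0.61, 0.17],[-0.71, 0.57, 0.05],[0.7, 0.55, -0.14],[0.13, -0.06, 0.97]] @ diag([2.2544850717003926, 1.0625010641058679, 0.04570065922906564]) @ [[-0.31, -0.82, -0.48], [0.77, 0.09, -0.64], [-0.56, 0.56, -0.60]]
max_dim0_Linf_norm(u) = 1.36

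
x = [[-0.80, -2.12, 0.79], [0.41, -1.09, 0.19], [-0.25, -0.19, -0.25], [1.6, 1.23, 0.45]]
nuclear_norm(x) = 5.00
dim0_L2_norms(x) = [1.85, 2.69, 0.96]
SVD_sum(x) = [[-1.12, -2.01, 0.28],[-0.37, -0.67, 0.09],[-0.12, -0.22, 0.03],[0.86, 1.55, -0.22]] + [[0.43, -0.20, 0.3], [0.61, -0.28, 0.43], [-0.2, 0.09, -0.14], [0.79, -0.36, 0.56]] + [[-0.11, 0.09, 0.21], [0.17, -0.14, -0.33], [0.07, -0.06, -0.14], [-0.06, 0.05, 0.11]]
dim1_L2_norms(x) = [2.4, 1.18, 0.4, 2.07]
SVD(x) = [[-0.76,-0.39,0.49], [-0.25,-0.55,-0.77], [-0.08,0.18,-0.33], [0.59,-0.72,0.25]] @ diag([3.038001662105917, 1.4454846455932269, 0.518092694791101]) @ [[0.48, 0.87, -0.12], [-0.77, 0.35, -0.54], [-0.42, 0.35, 0.83]]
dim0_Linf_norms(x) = [1.6, 2.12, 0.79]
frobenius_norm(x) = 3.40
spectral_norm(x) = 3.04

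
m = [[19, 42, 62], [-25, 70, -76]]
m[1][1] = 70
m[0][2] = 62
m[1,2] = -76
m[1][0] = -25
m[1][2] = -76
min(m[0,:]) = 19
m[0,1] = 42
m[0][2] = 62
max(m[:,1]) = 70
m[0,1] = 42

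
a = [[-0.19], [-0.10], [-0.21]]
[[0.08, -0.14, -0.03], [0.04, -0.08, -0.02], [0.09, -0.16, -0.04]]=a @[[-0.43, 0.75, 0.17]]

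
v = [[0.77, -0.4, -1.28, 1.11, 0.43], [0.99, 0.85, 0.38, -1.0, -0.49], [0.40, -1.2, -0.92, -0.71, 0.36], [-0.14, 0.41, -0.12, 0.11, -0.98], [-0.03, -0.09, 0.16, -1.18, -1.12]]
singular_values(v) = [2.66, 1.87, 1.39, 1.14, 0.09]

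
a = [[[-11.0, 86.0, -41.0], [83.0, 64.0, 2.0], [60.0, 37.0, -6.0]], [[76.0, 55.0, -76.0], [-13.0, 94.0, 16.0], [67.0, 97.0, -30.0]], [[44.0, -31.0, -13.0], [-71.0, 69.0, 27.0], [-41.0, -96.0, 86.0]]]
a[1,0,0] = 76.0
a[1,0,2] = -76.0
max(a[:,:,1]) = 97.0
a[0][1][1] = 64.0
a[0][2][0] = 60.0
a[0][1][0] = 83.0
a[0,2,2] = -6.0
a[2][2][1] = -96.0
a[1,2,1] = 97.0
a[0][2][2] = -6.0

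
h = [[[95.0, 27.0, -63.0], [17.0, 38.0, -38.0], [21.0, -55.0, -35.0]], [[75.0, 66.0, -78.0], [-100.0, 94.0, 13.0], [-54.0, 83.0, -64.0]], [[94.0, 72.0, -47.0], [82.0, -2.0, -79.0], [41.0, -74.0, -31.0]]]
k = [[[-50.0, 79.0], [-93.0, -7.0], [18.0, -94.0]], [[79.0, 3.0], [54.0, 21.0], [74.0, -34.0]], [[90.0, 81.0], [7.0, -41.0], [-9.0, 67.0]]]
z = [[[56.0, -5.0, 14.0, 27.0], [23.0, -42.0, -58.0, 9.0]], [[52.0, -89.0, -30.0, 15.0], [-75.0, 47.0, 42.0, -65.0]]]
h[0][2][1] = -55.0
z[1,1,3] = -65.0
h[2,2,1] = -74.0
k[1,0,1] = 3.0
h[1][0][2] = -78.0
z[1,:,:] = [[52.0, -89.0, -30.0, 15.0], [-75.0, 47.0, 42.0, -65.0]]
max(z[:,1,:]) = 47.0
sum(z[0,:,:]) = 24.0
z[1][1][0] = -75.0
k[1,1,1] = 21.0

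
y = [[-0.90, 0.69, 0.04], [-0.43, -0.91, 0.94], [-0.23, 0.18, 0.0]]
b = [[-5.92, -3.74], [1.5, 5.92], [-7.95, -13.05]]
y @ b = [[6.05, 6.93],[-6.29, -16.05],[1.63, 1.93]]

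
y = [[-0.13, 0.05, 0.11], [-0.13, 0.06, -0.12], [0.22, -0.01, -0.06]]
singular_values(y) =[0.3, 0.17, 0.05]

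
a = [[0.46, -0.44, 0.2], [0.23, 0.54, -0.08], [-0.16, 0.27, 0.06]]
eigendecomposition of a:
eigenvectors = [[-0.71+0.00j, -0.71-0.00j, (-0.17+0j)], [0.16+0.54j, 0.16-0.54j, 0.32+0.00j], [0.42+0.01j, 0.42-0.01j, (0.93+0j)]]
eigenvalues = [(0.44+0.33j), (0.44-0.33j), (0.18+0j)]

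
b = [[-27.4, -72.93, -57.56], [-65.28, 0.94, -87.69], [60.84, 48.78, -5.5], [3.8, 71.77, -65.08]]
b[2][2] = -5.5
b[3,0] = 3.8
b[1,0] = -65.28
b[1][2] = -87.69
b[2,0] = 60.84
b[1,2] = -87.69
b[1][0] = -65.28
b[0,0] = -27.4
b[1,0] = -65.28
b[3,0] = 3.8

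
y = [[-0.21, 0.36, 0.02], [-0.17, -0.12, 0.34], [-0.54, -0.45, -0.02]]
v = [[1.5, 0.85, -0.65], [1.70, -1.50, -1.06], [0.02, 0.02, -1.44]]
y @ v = [[0.30,-0.72,-0.27], [-0.45,0.04,-0.25], [-1.58,0.22,0.86]]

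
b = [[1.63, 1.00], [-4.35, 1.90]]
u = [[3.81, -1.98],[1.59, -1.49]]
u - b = [[2.18, -2.98], [5.94, -3.39]]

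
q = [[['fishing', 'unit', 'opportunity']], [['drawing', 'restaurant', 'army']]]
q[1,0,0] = 'drawing'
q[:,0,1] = ['unit', 'restaurant']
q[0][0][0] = 'fishing'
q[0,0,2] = 'opportunity'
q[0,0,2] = 'opportunity'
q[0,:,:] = [['fishing', 'unit', 'opportunity']]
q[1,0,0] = 'drawing'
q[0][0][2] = 'opportunity'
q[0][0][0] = 'fishing'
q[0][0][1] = 'unit'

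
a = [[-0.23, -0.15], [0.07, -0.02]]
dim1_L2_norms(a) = [0.27, 0.07]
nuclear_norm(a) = 0.33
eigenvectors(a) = [[-0.88,0.76], [0.48,-0.65]]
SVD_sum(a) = [[-0.23, -0.14],[0.04, 0.03]] + [[0.0, -0.01], [0.03, -0.05]]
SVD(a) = [[-0.98,0.18], [0.18,0.98]] @ diag([0.27886928332468824, 0.05414723278224597]) @ [[0.86, 0.52], [0.52, -0.86]]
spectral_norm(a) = 0.28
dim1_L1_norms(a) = [0.38, 0.09]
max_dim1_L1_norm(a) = 0.38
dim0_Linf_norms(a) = [0.23, 0.15]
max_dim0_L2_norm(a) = 0.24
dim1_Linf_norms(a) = [0.23, 0.07]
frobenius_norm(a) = 0.28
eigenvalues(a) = [-0.15, -0.1]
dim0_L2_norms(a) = [0.24, 0.15]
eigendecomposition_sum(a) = [[-0.41, -0.48], [0.23, 0.26]] + [[0.18, 0.33], [-0.16, -0.28]]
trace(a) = -0.25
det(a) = 0.02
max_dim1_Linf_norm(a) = 0.23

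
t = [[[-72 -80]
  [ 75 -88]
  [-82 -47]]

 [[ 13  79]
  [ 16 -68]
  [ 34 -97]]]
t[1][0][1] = 79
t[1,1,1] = -68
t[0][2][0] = -82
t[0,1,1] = -88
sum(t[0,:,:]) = -294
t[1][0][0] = 13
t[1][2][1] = -97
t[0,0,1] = -80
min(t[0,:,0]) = -82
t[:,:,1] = [[-80, -88, -47], [79, -68, -97]]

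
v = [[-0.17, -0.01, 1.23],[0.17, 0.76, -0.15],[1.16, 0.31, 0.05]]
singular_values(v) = [1.34, 1.17, 0.65]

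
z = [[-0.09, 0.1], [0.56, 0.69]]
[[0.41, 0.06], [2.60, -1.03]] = z@ [[-0.22, -1.23], [3.94, -0.50]]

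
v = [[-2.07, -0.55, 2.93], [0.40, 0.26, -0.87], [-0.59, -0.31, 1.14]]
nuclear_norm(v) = 4.25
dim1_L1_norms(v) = [5.55, 1.53, 2.04]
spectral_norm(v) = 3.98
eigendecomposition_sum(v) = [[-1.84, -0.23, 2.09],[0.24, 0.03, -0.27],[-0.41, -0.05, 0.46]] + [[-0.23, -0.32, 0.84], [0.16, 0.23, -0.60], [-0.18, -0.26, 0.68]] + [[-0.00, 0.0, 0.0],[-0.00, 0.00, 0.00],[-0.0, 0.00, 0.00]]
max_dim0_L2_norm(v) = 3.26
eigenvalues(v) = [-1.35, 0.68, 0.0]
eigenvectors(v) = [[0.97, 0.68, 0.37], [-0.12, -0.49, 0.83], [0.21, 0.55, 0.42]]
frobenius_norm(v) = 3.99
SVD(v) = [[-0.91, -0.41, -0.06], [0.25, -0.66, 0.71], [-0.33, 0.63, 0.71]] @ diag([3.9783557059585912, 0.27071298736162874, 0.000596104397623376]) @ [[0.55,0.17,-0.82], [0.75,-0.53,0.39], [0.37,0.83,0.42]]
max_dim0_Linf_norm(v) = 2.93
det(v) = -0.00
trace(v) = -0.67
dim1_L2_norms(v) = [3.63, 0.99, 1.32]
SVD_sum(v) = [[-1.99, -0.61, 2.97], [0.53, 0.16, -0.8], [-0.72, -0.22, 1.07]] + [[-0.08, 0.06, -0.04], [-0.13, 0.1, -0.07], [0.13, -0.09, 0.07]] + [[-0.0, -0.00, -0.0], [0.00, 0.0, 0.00], [0.00, 0.0, 0.0]]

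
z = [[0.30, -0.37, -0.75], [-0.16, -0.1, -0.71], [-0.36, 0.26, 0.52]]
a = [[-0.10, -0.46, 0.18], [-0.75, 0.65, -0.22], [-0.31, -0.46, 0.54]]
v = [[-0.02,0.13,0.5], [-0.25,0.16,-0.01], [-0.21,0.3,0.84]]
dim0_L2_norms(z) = [0.5, 0.46, 1.16]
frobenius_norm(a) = 1.37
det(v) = 0.00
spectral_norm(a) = 1.12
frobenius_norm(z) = 1.34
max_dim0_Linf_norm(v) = 0.84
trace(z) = 0.72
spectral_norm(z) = 1.27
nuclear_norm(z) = 1.75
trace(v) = 0.98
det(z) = -0.03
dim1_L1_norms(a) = [0.74, 1.62, 1.31]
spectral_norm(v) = 1.05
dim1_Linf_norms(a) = [0.46, 0.75, 0.54]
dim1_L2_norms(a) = [0.5, 1.02, 0.77]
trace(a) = 1.09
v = a @ z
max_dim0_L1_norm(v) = 1.35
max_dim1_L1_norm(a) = 1.62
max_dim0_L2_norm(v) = 0.98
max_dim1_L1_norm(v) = 1.35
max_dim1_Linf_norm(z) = 0.75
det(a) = -0.14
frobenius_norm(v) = 1.09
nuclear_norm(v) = 1.36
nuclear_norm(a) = 2.06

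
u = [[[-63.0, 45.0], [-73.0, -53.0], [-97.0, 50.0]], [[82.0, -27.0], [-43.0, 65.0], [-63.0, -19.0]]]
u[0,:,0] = [-63.0, -73.0, -97.0]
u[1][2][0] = -63.0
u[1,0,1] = -27.0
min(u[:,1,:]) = -73.0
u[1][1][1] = 65.0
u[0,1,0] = -73.0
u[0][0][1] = 45.0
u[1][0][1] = -27.0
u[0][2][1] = 50.0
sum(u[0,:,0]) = -233.0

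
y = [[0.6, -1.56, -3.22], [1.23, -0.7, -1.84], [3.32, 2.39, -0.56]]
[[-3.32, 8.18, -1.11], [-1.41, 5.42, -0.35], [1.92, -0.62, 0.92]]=y @ [[0.47, 1.36, 0.32], [0.37, -2.41, 0.03], [0.94, -1.12, 0.39]]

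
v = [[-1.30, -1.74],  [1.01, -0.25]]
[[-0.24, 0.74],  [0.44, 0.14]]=v@ [[0.40, 0.03], [-0.16, -0.45]]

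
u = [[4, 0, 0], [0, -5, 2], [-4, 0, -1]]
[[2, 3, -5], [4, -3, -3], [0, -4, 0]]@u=[[28, -15, 11], [28, 15, -3], [0, 20, -8]]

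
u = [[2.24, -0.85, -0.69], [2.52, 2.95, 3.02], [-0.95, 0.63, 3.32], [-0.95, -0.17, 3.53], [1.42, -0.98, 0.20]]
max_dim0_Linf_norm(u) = 3.53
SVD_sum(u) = [[-0.05, -0.32, -0.77], [0.23, 1.54, 3.74], [0.18, 1.24, 3.0], [0.18, 1.19, 2.9], [-0.01, -0.04, -0.1]] + [[1.87, 0.57, -0.35],[2.53, 0.77, -0.47],[-1.22, -0.37, 0.23],[-1.47, -0.45, 0.27],[0.96, 0.29, -0.18]] + [[0.42,-1.10,0.43],[-0.24,0.64,-0.25],[0.09,-0.23,0.09],[0.35,-0.92,0.36],[0.46,-1.23,0.48]]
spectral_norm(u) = 6.13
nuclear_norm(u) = 12.46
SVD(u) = [[0.14, 0.49, 0.55],[-0.66, 0.67, -0.32],[-0.53, -0.32, 0.12],[-0.51, -0.39, 0.46],[0.02, 0.25, 0.61]] @ diag([6.128244594494604, 4.043168462979584, 2.284251949767134]) @ [[-0.06, -0.38, -0.92], [0.94, 0.29, -0.18], [0.33, -0.88, 0.34]]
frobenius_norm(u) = 7.69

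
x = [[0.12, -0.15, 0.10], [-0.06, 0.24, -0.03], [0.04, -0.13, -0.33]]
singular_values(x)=[0.37, 0.31, 0.06]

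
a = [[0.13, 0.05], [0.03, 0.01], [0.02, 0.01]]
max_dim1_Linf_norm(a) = 0.13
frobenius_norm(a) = 0.14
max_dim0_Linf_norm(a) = 0.13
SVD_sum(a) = [[0.13, 0.05], [0.03, 0.01], [0.02, 0.01]] + [[0.00, -0.0], [0.00, -0.0], [-0.00, 0.0]]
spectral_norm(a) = 0.14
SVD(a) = [[-0.96, -0.01], [-0.22, -0.56], [-0.15, 0.83]] @ diag([0.14454514619004924, 0.002588573525571296]) @ [[-0.93,-0.36],[-0.36,0.93]]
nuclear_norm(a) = 0.15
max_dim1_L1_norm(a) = 0.18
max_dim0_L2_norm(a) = 0.13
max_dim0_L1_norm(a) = 0.18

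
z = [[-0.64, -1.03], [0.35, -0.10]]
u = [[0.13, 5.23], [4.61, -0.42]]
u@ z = [[1.75, -0.66], [-3.10, -4.71]]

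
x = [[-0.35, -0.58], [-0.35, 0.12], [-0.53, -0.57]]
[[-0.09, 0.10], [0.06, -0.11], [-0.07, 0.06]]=x@[[-0.09, 0.22],[0.21, -0.31]]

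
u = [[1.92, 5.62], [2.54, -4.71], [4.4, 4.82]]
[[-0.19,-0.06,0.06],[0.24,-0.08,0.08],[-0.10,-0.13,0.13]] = u @ [[0.02, -0.03, 0.03], [-0.04, 0.0, -0.00]]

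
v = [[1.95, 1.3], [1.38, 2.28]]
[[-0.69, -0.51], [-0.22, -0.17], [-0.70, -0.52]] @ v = [[-2.05, -2.06], [-0.66, -0.67], [-2.08, -2.1]]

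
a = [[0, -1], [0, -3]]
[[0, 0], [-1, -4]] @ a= [[0, 0], [0, 13]]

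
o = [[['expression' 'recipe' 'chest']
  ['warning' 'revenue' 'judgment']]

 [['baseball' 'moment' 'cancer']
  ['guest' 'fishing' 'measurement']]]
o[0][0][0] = 'expression'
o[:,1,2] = ['judgment', 'measurement']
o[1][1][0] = 'guest'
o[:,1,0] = ['warning', 'guest']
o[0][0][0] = 'expression'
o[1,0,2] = 'cancer'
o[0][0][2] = 'chest'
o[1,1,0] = 'guest'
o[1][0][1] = 'moment'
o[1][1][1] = 'fishing'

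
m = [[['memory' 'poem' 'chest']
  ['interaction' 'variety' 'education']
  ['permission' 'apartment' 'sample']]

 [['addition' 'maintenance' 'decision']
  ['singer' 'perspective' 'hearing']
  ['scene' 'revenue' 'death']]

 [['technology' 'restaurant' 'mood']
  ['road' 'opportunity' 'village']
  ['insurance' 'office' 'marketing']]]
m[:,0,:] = [['memory', 'poem', 'chest'], ['addition', 'maintenance', 'decision'], ['technology', 'restaurant', 'mood']]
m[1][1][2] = 'hearing'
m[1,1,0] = 'singer'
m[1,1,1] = 'perspective'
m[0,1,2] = 'education'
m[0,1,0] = 'interaction'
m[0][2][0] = 'permission'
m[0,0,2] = 'chest'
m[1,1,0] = 'singer'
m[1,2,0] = 'scene'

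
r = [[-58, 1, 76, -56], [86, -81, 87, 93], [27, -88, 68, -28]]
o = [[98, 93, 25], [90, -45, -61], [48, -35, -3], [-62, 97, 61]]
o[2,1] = -35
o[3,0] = -62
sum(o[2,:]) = 10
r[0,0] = -58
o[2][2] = -3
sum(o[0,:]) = 216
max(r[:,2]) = 87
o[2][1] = -35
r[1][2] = 87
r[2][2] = 68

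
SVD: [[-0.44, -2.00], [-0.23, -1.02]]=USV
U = [[-0.89, -0.45], [-0.45, 0.89]]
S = [2.3, 0.0]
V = [[0.22, 0.98],[-0.98, 0.22]]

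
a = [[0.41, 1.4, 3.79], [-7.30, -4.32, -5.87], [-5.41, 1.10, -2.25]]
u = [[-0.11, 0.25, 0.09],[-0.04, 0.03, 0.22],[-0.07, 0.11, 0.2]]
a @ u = [[-0.37, 0.56, 1.10],[1.39, -2.6, -2.78],[0.71, -1.57, -0.69]]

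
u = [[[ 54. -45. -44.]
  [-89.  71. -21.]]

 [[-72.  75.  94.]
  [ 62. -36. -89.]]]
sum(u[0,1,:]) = -39.0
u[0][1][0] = -89.0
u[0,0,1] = -45.0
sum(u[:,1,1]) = 35.0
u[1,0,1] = 75.0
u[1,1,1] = -36.0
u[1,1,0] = 62.0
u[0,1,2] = -21.0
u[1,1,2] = -89.0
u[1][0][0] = -72.0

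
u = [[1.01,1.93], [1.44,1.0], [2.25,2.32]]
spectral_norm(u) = 4.22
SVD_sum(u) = [[1.41, 1.58], [1.14, 1.27], [2.15, 2.41]] + [[-0.4, 0.35], [0.30, -0.27], [0.10, -0.09]]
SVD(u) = [[-0.5, 0.78], [-0.40, -0.60], [-0.77, -0.19]] @ diag([4.218547760354171, 0.6836335228840149]) @ [[-0.67, -0.75], [-0.75, 0.67]]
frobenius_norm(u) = 4.27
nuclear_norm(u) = 4.90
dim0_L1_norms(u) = [4.7, 5.25]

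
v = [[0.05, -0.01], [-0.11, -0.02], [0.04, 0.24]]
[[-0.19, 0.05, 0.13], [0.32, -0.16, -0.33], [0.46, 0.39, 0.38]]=v@[[-3.35, 1.2, 2.79], [2.46, 1.44, 1.12]]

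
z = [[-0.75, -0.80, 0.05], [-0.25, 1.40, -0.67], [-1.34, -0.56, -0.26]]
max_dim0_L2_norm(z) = 1.71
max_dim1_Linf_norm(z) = 1.4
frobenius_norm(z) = 2.42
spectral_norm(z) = 1.93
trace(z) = 0.39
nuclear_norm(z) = 3.39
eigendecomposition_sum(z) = [[-0.69, -0.25, -0.15], [-0.42, -0.15, -0.09], [-1.32, -0.48, -0.29]] + [[0.0, 0.00, -0.0], [-0.00, -0.00, 0.0], [-0.01, -0.0, 0.00]] + [[-0.06, -0.55, 0.20],[0.17, 1.55, -0.58],[-0.01, -0.08, 0.03]]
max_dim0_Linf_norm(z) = 1.4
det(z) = -0.01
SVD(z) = [[-0.56, -0.12, -0.82], [0.56, -0.79, -0.26], [-0.61, -0.6, 0.51]] @ diag([1.9346767385320696, 1.4526563552094403, 0.003928237841659611]) @ [[0.57, 0.81, -0.13], [0.76, -0.46, 0.47], [-0.32, 0.36, 0.88]]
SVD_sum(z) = [[-0.62, -0.88, 0.14], [0.61, 0.88, -0.14], [-0.67, -0.96, 0.15]] + [[-0.13, 0.08, -0.08], [-0.86, 0.52, -0.53], [-0.66, 0.40, -0.41]] + [[0.00, -0.00, -0.00], [0.0, -0.00, -0.0], [-0.00, 0.00, 0.00]]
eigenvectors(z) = [[0.45, 0.32, 0.33], [0.27, -0.36, -0.94], [0.85, -0.87, 0.05]]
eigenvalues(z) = [-1.14, 0.01, 1.52]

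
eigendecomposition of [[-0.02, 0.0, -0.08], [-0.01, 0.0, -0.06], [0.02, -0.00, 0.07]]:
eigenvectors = [[0.00, -0.46, 0.64], [1.0, -0.88, 0.55], [0.0, 0.14, -0.53]]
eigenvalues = [0.0, 0.0, 0.05]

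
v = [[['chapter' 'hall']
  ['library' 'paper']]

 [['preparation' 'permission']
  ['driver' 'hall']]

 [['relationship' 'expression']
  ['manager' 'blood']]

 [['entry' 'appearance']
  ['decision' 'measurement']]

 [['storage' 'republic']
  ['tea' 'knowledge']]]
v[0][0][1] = 'hall'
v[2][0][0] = 'relationship'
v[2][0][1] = 'expression'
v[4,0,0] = 'storage'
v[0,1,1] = 'paper'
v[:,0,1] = ['hall', 'permission', 'expression', 'appearance', 'republic']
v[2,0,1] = 'expression'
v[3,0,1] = 'appearance'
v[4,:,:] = [['storage', 'republic'], ['tea', 'knowledge']]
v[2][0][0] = 'relationship'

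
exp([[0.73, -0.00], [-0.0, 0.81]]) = [[2.08, 0.0], [0.00, 2.25]]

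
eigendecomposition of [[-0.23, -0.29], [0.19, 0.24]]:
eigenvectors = [[-0.79, 0.76], [0.61, -0.65]]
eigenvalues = [-0.01, 0.02]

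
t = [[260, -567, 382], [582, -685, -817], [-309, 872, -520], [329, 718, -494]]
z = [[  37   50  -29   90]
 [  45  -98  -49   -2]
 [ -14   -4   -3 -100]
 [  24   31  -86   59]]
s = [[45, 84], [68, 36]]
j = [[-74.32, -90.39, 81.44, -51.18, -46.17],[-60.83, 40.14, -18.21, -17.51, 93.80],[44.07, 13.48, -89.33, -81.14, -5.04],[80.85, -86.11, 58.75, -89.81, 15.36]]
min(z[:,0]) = -14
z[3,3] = 59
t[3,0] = 329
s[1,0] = 68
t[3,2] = -494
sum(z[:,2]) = -167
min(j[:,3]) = -89.81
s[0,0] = 45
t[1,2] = -817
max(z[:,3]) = 90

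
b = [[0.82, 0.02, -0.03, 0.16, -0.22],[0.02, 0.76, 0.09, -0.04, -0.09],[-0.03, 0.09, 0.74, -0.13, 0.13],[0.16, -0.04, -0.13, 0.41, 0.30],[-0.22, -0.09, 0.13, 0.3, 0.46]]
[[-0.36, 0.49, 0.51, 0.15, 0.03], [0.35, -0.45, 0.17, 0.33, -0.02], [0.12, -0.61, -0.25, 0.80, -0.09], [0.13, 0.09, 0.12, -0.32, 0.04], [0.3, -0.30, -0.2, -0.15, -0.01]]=b @ [[-0.3,  0.66,  0.92,  0.03,  0.07], [0.54,  -0.53,  0.32,  0.22,  -0.0], [-0.01,  -0.8,  -0.59,  1.18,  -0.15], [0.04,  -0.37,  -0.73,  0.08,  -0.06], [0.59,  0.02,  0.71,  -0.66,  0.1]]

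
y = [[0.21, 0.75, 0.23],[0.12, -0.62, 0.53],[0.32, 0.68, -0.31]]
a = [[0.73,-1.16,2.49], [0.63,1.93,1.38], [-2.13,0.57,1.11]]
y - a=[[-0.52,1.91,-2.26],[-0.51,-2.55,-0.85],[2.45,0.11,-1.42]]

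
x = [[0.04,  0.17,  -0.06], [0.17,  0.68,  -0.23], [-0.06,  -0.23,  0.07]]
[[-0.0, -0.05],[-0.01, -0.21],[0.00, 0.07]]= x @ [[0.35,-0.05], [-0.06,-0.31], [0.12,-0.05]]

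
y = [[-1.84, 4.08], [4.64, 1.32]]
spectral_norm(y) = 5.02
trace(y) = -0.52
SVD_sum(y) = [[-2.56,0.52], [4.20,-0.85]] + [[0.72, 3.56], [0.44, 2.17]]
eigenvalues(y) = [-4.89, 4.37]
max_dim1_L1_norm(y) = 5.96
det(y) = -21.36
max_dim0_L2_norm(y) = 4.99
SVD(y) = [[-0.52,0.85], [0.85,0.52]] @ diag([5.019555662744924, 4.255356735763214]) @ [[0.98, -0.20], [0.20, 0.98]]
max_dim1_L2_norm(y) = 4.82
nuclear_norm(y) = 9.27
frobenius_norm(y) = 6.58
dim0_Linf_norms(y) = [4.64, 4.08]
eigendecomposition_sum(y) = [[-3.28, 2.15], [2.45, -1.61]] + [[1.44, 1.93], [2.19, 2.93]]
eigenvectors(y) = [[-0.80, -0.55], [0.6, -0.84]]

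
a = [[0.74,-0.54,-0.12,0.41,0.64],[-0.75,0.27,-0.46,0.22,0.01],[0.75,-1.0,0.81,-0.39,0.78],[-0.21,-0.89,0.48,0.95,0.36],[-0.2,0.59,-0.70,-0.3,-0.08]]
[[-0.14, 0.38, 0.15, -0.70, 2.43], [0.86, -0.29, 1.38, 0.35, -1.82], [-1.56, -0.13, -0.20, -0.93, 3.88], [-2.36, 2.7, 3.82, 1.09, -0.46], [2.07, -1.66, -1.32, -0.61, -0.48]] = a@[[0.11,-0.01,-2.11,-0.62,1.98], [0.82,-1.96,-1.70,0.31,0.20], [-1.98,0.24,0.29,0.93,0.43], [-0.9,1.67,1.75,1.07,-0.98], [0.55,-2.08,0.17,-0.63,2.39]]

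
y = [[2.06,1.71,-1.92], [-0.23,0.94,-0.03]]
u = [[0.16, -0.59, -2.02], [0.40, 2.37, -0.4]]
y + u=[[2.22, 1.12, -3.94], [0.17, 3.31, -0.43]]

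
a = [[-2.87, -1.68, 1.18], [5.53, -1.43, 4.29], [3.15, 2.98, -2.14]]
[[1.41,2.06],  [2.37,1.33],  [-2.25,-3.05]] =a @ [[-0.15, -0.32], [-0.08, -0.22], [0.72, 0.65]]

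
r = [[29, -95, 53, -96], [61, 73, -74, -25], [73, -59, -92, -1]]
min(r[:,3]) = -96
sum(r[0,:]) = -109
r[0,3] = -96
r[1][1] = 73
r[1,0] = 61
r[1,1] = 73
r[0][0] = 29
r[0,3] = -96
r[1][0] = 61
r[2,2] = -92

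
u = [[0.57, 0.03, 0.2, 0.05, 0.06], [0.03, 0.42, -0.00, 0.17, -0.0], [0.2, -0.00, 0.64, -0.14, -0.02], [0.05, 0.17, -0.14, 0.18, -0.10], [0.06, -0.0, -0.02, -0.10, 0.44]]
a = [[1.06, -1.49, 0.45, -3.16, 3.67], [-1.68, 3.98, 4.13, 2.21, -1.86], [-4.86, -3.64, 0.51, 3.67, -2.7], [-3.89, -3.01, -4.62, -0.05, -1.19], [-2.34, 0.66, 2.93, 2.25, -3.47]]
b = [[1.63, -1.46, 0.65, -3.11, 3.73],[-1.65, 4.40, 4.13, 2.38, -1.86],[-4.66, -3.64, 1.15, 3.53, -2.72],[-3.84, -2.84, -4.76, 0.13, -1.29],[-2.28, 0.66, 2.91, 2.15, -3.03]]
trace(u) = 2.25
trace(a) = 2.03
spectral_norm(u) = 0.82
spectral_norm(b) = 10.37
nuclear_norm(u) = 2.25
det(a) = 844.32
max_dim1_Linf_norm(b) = 4.76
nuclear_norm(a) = 26.29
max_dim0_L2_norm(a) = 6.94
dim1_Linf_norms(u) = [0.57, 0.42, 0.64, 0.18, 0.44]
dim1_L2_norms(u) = [0.61, 0.45, 0.69, 0.31, 0.46]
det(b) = 680.32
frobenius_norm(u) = 1.16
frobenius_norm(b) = 14.43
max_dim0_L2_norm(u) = 0.69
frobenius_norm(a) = 14.41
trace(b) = 4.28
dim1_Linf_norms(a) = [3.67, 4.13, 4.86, 4.62, 3.47]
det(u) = 0.00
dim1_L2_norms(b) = [5.37, 6.95, 7.49, 6.87, 5.28]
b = u + a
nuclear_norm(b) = 26.22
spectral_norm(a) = 10.39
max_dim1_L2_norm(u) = 0.69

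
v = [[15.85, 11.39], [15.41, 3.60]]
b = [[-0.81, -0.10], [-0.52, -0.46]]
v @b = [[-18.76, -6.82],  [-14.35, -3.20]]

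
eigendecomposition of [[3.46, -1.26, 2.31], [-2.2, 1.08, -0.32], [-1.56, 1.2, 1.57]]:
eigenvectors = [[(-0.3-0.52j), -0.30+0.52j, (-0.46+0j)], [0.42+0.23j, (0.42-0.23j), -0.87+0.00j], [0.65+0.00j, (0.65-0j), (0.21+0j)]]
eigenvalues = [(3.05+1.66j), (3.05-1.66j), 0j]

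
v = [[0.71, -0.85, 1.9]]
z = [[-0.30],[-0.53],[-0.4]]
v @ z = [[-0.52]]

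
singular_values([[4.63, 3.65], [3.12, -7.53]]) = [8.43, 5.48]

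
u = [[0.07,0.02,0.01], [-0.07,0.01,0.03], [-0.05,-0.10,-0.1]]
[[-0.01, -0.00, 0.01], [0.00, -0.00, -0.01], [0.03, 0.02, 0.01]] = u@ [[-0.10, -0.04, 0.15], [-0.08, -0.03, -0.14], [-0.17, -0.15, -0.06]]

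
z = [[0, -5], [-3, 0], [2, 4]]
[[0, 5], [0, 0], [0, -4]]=z @ [[0, 0], [0, -1]]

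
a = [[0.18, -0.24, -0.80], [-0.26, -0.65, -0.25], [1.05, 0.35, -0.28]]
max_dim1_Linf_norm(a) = 1.05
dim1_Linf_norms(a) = [0.8, 0.65, 1.05]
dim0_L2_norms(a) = [1.1, 0.78, 0.88]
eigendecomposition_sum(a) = [[0.10+0.43j, (-0.19+0.09j), -0.43-0.02j], [-0.19+0.08j, (-0.06-0.08j), (-0.02-0.2j)], [(0.55+0.04j), 0.04+0.26j, (-0.19+0.5j)]] + [[0.10-0.43j, (-0.19-0.09j), -0.43+0.02j], [-0.19-0.08j, (-0.06+0.08j), (-0.02+0.2j)], [0.55-0.04j, (0.04-0.26j), (-0.19-0.5j)]] + [[-0.03+0.00j, (0.13-0j), 0.05-0.00j], [0.12-0.00j, -0.53+0.00j, (-0.21+0j)], [-0.06+0.00j, (0.27-0j), 0.10-0.00j]]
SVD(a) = [[-0.25, -0.8, -0.55], [0.32, -0.60, 0.73], [-0.91, 0.00, 0.4]] @ diag([1.2423038845627532, 0.9813021771829825, 0.2823598687069954]) @ [[-0.88, -0.38, 0.3], [0.02, 0.6, 0.8], [0.48, -0.71, 0.52]]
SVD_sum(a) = [[0.27, 0.12, -0.09], [-0.35, -0.15, 0.12], [0.99, 0.43, -0.34]] + [[-0.01, -0.47, -0.63], [-0.01, -0.35, -0.48], [0.00, 0.00, 0.0]] + [[-0.08, 0.11, -0.08],[0.1, -0.15, 0.11],[0.06, -0.08, 0.06]]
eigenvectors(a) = [[(-0.18-0.57j), -0.18+0.57j, (-0.22+0j)], [(0.25-0.13j), (0.25+0.13j), (0.87+0j)], [(-0.75+0j), (-0.75-0j), -0.44+0.00j]]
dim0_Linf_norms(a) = [1.05, 0.65, 0.8]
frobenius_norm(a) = 1.61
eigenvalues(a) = [(-0.14+0.85j), (-0.14-0.85j), (-0.46+0j)]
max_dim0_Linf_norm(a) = 1.05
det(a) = -0.34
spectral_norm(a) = 1.24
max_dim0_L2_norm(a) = 1.1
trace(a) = -0.75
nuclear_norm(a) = 2.51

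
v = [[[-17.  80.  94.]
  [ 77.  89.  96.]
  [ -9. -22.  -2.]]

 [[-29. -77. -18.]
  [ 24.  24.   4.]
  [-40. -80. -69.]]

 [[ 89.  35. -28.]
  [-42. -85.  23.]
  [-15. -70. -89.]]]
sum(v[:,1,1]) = 28.0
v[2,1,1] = -85.0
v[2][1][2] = 23.0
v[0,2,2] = -2.0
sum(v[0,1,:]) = 262.0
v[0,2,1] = -22.0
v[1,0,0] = -29.0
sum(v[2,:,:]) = -182.0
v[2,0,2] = -28.0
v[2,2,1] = -70.0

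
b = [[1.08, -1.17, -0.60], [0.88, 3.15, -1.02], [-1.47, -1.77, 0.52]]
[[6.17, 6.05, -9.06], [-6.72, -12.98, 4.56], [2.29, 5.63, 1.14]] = b@[[1.6, 1.65, -3.9], [-3.05, -4.22, 3.16], [-1.45, 1.12, 1.92]]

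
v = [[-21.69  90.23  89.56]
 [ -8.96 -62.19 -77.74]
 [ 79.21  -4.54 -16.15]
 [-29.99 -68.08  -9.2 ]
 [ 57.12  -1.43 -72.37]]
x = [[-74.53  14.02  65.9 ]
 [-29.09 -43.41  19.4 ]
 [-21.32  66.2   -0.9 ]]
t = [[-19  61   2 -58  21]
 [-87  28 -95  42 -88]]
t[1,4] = -88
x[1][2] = 19.4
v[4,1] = -1.43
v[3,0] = -29.99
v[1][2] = -77.74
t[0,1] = 61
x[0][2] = 65.9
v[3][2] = -9.2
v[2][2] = -16.15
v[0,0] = -21.69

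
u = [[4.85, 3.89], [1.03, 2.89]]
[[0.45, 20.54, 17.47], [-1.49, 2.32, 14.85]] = u @ [[0.71, 5.03, -0.73], [-0.77, -0.99, 5.40]]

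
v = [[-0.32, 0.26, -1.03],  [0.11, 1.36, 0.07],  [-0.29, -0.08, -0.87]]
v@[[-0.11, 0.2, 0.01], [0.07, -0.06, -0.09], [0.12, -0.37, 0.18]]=[[-0.07,0.3,-0.21], [0.09,-0.09,-0.11], [-0.08,0.27,-0.15]]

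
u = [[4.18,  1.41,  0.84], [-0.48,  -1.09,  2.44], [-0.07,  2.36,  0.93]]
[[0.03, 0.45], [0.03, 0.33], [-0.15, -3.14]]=u @ [[0.03, 0.57], [-0.06, -1.2], [-0.01, -0.29]]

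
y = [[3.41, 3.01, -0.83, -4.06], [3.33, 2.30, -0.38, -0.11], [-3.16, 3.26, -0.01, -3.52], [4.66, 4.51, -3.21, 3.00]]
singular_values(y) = [9.38, 6.84, 3.65, 0.83]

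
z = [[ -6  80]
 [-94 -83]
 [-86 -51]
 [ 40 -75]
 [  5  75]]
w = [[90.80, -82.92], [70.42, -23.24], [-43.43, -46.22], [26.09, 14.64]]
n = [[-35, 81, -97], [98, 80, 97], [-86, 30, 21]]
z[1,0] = -94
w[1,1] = -23.24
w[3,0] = 26.09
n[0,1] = 81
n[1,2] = 97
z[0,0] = -6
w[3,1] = 14.64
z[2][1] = -51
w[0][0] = 90.8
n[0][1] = 81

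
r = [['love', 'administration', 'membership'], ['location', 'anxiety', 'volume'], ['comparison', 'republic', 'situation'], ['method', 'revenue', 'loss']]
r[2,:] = ['comparison', 'republic', 'situation']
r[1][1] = 'anxiety'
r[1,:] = ['location', 'anxiety', 'volume']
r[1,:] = ['location', 'anxiety', 'volume']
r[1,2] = 'volume'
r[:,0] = ['love', 'location', 'comparison', 'method']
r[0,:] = ['love', 'administration', 'membership']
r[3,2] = 'loss'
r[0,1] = 'administration'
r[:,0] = ['love', 'location', 'comparison', 'method']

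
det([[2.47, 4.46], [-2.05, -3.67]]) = 0.078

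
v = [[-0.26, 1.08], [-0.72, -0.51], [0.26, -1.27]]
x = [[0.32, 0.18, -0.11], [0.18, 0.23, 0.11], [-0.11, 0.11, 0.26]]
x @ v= [[-0.24, 0.39], [-0.18, -0.06], [0.02, -0.51]]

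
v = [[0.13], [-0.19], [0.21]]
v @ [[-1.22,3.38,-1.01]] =[[-0.16, 0.44, -0.13], [0.23, -0.64, 0.19], [-0.26, 0.71, -0.21]]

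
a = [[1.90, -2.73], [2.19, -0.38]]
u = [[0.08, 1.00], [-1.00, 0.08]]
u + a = [[1.98, -1.73],[1.19, -0.3]]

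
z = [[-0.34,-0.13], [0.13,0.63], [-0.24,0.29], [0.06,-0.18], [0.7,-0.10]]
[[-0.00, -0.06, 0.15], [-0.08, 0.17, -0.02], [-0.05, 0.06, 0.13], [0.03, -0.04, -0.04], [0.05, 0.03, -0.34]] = z@[[0.05, 0.08, -0.47], [-0.13, 0.26, 0.07]]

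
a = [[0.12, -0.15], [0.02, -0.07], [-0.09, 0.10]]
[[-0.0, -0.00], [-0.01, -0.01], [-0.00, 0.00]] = a @ [[0.30, 0.24],[0.24, 0.22]]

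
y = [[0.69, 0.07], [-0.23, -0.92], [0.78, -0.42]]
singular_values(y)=[1.08, 1.0]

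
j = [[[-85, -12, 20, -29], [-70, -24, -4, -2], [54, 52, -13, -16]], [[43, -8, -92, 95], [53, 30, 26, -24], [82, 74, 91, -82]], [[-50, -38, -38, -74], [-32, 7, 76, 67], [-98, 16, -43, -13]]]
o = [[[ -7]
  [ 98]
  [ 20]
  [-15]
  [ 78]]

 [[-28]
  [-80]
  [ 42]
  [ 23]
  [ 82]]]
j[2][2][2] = -43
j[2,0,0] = -50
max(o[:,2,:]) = 42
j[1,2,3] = -82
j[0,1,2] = -4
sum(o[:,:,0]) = 213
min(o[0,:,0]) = -15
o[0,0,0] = -7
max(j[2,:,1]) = 16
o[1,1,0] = -80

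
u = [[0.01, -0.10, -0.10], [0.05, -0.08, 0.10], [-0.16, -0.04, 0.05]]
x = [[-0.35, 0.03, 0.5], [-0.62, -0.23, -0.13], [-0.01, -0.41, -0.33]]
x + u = [[-0.34, -0.07, 0.40], [-0.57, -0.31, -0.03], [-0.17, -0.45, -0.28]]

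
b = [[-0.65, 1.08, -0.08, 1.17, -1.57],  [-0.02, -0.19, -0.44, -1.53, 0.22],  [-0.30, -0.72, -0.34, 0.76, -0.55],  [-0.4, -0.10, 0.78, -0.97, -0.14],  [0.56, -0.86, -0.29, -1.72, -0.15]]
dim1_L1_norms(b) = [4.55, 2.4, 2.67, 2.39, 3.58]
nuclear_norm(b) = 7.44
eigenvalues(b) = [(0.99+0j), (-0.35+1.18j), (-0.35-1.18j), (-1.3+0.46j), (-1.3-0.46j)]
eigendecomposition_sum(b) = [[0.02-0.00j, (0.05+0j), (-0.05+0j), (-0.05-0j), 0.01+0.00j], [0.19-0.00j, (0.4+0j), (-0.39+0j), (-0.4-0j), (0.06+0j)], [(-0.17+0j), (-0.37-0j), 0.37-0.00j, 0.38+0.00j, -0.06-0.00j], [-0.09+0.00j, (-0.19-0j), (0.18-0j), 0.19+0.00j, -0.03-0.00j], [0.05-0.00j, 0.10+0.00j, (-0.1+0j), (-0.1-0j), 0.02+0.00j]] + [[(-0.33+0.56j), (0.82-0.08j), (0.34-0.29j), (0.6+0.43j), (-0.72-0.24j)], [-0.02-0.17j, (-0.16+0.15j), (-0.02+0.12j), (-0.2+0.01j), 0.19-0.07j], [(-0.06+0.14j), 0.19-0.05j, 0.07-0.08j, (0.15+0.08j), -0.17-0.03j], [-0.05-0.05j, (-0.01+0.09j), 0.02+0.05j, -0.07+0.05j, 0.05-0.07j], [0.43-0.03j, -0.35-0.42j, (-0.29-0.08j), (0.02-0.49j), 0.13+0.49j]] + [[-0.33-0.56j,0.82+0.08j,0.34+0.29j,0.60-0.43j,(-0.72+0.24j)], [(-0.02+0.17j),-0.16-0.15j,(-0.02-0.12j),-0.20-0.01j,(0.19+0.07j)], [-0.06-0.14j,(0.19+0.05j),(0.07+0.08j),(0.15-0.08j),(-0.17+0.03j)], [-0.05+0.05j,(-0.01-0.09j),0.02-0.05j,(-0.07-0.05j),0.05+0.07j], [(0.43+0.03j),(-0.35+0.42j),-0.29+0.08j,0.02+0.49j,(0.13-0.49j)]] + [[(-0.01-0.14j), -0.31+0.08j, -0.35+0.37j, (0.01-0.68j), (-0.07-0.13j)], [(-0.08-0.07j), (-0.13+0.22j), (-0+0.41j), (-0.36-0.4j), (-0.11-0.04j)], [(-0.01-0.16j), -0.36+0.09j, -0.42+0.42j, 0.04-0.79j, -0.07-0.16j], [-0.10+0.00j, 0.06+0.23j, (0.28+0.27j), -0.51-0.02j, -0.10+0.05j], [(-0.18-0.09j), (-0.13+0.44j), 0.19+0.72j, -0.83-0.54j, -0.22-0.02j]] + [[(-0.01+0.14j), -0.31-0.08j, (-0.35-0.37j), 0.01+0.68j, (-0.07+0.13j)], [(-0.08+0.07j), (-0.13-0.22j), -0.00-0.41j, -0.36+0.40j, -0.11+0.04j], [(-0.01+0.16j), -0.36-0.09j, (-0.42-0.42j), 0.04+0.79j, (-0.07+0.16j)], [-0.10-0.00j, 0.06-0.23j, (0.28-0.27j), (-0.51+0.02j), (-0.1-0.05j)], [-0.18+0.09j, (-0.13-0.44j), (0.19-0.72j), -0.83+0.54j, (-0.22+0.02j)]]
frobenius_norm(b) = 3.94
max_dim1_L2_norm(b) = 2.33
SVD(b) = [[-0.63, 0.74, 0.06, -0.23, 0.09], [0.45, 0.34, 0.04, -0.41, -0.72], [-0.20, -0.04, 0.78, 0.47, -0.37], [0.22, 0.47, -0.41, 0.75, -0.09], [0.57, 0.35, 0.47, -0.06, 0.57]] @ diag([3.2385002599991277, 1.52612946154811, 1.2805155354634314, 0.8966698325291697, 0.4990071216419422]) @ [[0.21, -0.35, -0.02, -0.85, 0.33], [-0.30, 0.27, 0.04, -0.49, -0.77], [0.12, -0.67, -0.58, 0.16, -0.41], [-0.35, -0.60, 0.71, 0.10, -0.09], [0.85, 0.03, 0.39, 0.06, -0.34]]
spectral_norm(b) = 3.24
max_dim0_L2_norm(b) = 2.86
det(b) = 2.83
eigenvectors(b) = [[0.09+0.00j, (0.8+0j), (0.8-0j), 0.22+0.36j, 0.22-0.36j], [(0.68+0j), -0.17+0.13j, (-0.17-0.13j), (0.32+0.09j), (0.32-0.09j)], [(-0.64+0j), 0.18-0.03j, (0.18+0.03j), 0.24+0.42j, (0.24-0.42j)], [(-0.32+0j), -0.02+0.09j, (-0.02-0.09j), (0.27-0.16j), (0.27+0.16j)], [0.17+0.00j, (-0.29-0.44j), (-0.29+0.44j), (0.61+0j), (0.61-0j)]]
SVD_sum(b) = [[-0.43, 0.71, 0.05, 1.72, -0.67],[0.31, -0.50, -0.03, -1.23, 0.48],[-0.13, 0.22, 0.01, 0.54, -0.21],[0.15, -0.25, -0.02, -0.6, 0.24],[0.39, -0.64, -0.04, -1.56, 0.61]] + [[-0.34, 0.30, 0.05, -0.55, -0.87], [-0.15, 0.14, 0.02, -0.25, -0.4], [0.02, -0.02, -0.0, 0.03, 0.05], [-0.21, 0.19, 0.03, -0.35, -0.55], [-0.16, 0.15, 0.02, -0.26, -0.42]] + [[0.01, -0.05, -0.05, 0.01, -0.03],[0.01, -0.03, -0.03, 0.01, -0.02],[0.12, -0.67, -0.58, 0.16, -0.41],[-0.06, 0.36, 0.31, -0.08, 0.22],[0.07, -0.40, -0.35, 0.1, -0.25]] + [[0.07, 0.12, -0.15, -0.02, 0.02],[0.13, 0.22, -0.26, -0.04, 0.03],[-0.15, -0.25, 0.30, 0.04, -0.04],[-0.23, -0.40, 0.47, 0.07, -0.06],[0.02, 0.03, -0.04, -0.01, 0.0]] + [[0.04, 0.00, 0.02, 0.0, -0.01], [-0.31, -0.01, -0.14, -0.02, 0.12], [-0.16, -0.01, -0.07, -0.01, 0.06], [-0.04, -0.0, -0.02, -0.0, 0.02], [0.24, 0.01, 0.11, 0.02, -0.10]]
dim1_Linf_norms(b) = [1.57, 1.53, 0.76, 0.97, 1.72]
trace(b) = -2.30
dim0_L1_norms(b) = [1.93, 2.95, 1.93, 6.15, 2.63]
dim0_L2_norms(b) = [0.99, 1.57, 1.0, 2.86, 1.69]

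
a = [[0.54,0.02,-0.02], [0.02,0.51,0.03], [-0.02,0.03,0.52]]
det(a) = 0.14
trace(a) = 1.57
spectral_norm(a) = 0.55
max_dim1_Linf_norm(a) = 0.54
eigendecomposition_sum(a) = [[0.07, -0.13, 0.11], [-0.13, 0.23, -0.2], [0.11, -0.2, 0.17]] + [[0.43, 0.04, -0.22], [0.04, 0.0, -0.02], [-0.22, -0.02, 0.12]] + [[0.04, 0.1, 0.09], [0.1, 0.28, 0.25], [0.09, 0.25, 0.23]]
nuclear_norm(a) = 1.57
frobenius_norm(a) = 0.91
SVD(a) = [[-0.88, 0.26, -0.39], [-0.09, 0.71, 0.7], [0.46, 0.65, -0.61]] @ diag([0.5524746566729828, 0.5447685154786984, 0.47275682784831896]) @ [[-0.88,-0.09,0.46],  [0.26,0.71,0.65],  [-0.39,0.70,-0.61]]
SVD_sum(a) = [[0.43, 0.04, -0.22], [0.04, 0.00, -0.02], [-0.22, -0.02, 0.12]] + [[0.04, 0.10, 0.09],  [0.10, 0.28, 0.25],  [0.09, 0.25, 0.23]] + [[0.07,-0.13,0.11], [-0.13,0.23,-0.2], [0.11,-0.20,0.17]]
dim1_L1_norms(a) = [0.58, 0.56, 0.57]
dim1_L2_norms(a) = [0.54, 0.51, 0.52]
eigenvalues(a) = [0.47, 0.55, 0.54]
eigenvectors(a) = [[-0.39, 0.88, 0.26], [0.7, 0.09, 0.71], [-0.61, -0.46, 0.65]]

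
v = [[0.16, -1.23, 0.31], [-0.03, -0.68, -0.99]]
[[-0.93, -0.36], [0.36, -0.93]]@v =[[-0.14, 1.39, 0.07], [0.09, 0.19, 1.03]]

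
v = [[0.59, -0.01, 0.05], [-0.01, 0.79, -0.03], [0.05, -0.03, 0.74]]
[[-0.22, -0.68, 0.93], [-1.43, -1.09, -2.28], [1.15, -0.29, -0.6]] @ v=[[-0.08, -0.56, 0.70], [-0.95, -0.78, -1.73], [0.65, -0.22, -0.38]]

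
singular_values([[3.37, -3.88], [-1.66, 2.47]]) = [5.93, 0.32]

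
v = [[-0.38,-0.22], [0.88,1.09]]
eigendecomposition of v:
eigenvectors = [[-0.83, 0.16], [0.55, -0.99]]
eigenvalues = [-0.23, 0.94]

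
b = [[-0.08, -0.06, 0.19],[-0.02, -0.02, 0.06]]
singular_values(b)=[0.22, 0.0]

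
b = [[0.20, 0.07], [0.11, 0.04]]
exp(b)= [[1.23, 0.08], [0.12, 1.05]]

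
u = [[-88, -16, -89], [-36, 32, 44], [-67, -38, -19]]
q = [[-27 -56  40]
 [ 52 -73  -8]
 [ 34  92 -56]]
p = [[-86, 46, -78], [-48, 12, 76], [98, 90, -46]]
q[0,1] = -56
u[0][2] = -89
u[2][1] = -38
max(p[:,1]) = 90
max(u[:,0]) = -36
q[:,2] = [40, -8, -56]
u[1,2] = 44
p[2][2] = -46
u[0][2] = -89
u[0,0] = -88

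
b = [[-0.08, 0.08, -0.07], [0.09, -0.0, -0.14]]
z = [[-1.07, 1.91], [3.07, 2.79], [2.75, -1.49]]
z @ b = [[0.26, -0.09, -0.19], [0.01, 0.25, -0.61], [-0.35, 0.22, 0.02]]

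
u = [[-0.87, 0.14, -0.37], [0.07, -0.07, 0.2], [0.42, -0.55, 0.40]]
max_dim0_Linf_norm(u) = 0.87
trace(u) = -0.54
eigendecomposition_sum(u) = [[-0.83+0.00j, (-0.04+0j), -0.26+0.00j], [(-0+0j), -0.00+0.00j, (-0+0j)], [0.31-0.00j, (0.02-0j), 0.10-0.00j]] + [[-0.02-0.01j, 0.09-0.04j, (-0.05-0.04j)], [0.04-0.01j, -0.03+0.16j, (0.1-0.04j)], [(0.06+0.04j), (-0.28+0.1j), 0.15+0.12j]] + [[(-0.02+0.01j), 0.09+0.04j, (-0.05+0.04j)], [(0.04+0.01j), -0.03-0.16j, (0.1+0.04j)], [0.06-0.04j, -0.28-0.10j, 0.15-0.12j]]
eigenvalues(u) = [(-0.73+0j), (0.1+0.27j), (0.1-0.27j)]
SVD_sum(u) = [[-0.73,0.35,-0.43], [0.14,-0.07,0.08], [0.58,-0.28,0.35]] + [[-0.14, -0.21, 0.06], [-0.04, -0.05, 0.02], [-0.17, -0.26, 0.08]] + [[-0.0, 0.00, 0.0], [-0.03, 0.05, 0.1], [0.01, -0.01, -0.02]]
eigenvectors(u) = [[0.94+0.00j, 0.28-0.02j, (0.28+0.02j)], [(0.01+0j), -0.25+0.40j, (-0.25-0.4j)], [(-0.35+0j), (-0.84+0j), -0.84-0.00j]]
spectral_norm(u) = 1.19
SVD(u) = [[-0.77, -0.63, -0.01], [0.15, -0.16, -0.98], [0.62, -0.76, 0.22]] @ diag([1.1887881110187106, 0.4173657009728142, 0.12119694200778233]) @ [[0.79, -0.39, 0.47], [0.54, 0.81, -0.24], [0.29, -0.44, -0.85]]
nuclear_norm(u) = 1.73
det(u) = -0.06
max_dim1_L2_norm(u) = 0.96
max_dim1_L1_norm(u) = 1.38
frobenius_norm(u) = 1.27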